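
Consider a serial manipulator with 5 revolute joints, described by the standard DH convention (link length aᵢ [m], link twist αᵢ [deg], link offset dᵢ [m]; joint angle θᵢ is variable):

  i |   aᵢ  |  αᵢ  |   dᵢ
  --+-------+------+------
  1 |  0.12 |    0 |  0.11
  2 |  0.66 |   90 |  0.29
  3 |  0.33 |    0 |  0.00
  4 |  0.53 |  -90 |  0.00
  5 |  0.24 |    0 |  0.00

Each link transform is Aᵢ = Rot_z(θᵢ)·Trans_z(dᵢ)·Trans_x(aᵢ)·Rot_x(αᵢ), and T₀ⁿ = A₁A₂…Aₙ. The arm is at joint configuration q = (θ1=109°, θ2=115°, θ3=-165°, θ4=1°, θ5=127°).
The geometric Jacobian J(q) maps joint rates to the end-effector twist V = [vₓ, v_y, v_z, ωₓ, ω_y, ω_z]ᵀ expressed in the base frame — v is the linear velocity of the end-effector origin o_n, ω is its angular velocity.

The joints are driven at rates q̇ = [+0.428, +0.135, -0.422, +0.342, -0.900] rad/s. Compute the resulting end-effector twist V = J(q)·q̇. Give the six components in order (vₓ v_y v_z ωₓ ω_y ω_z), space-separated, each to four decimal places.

o_n = [0.1152, -0.0040, 0.2083]
J₁: ẑ×o_n = [0.0040, 0.1152, -0.0000], ω = ẑ
J2: z=[0.0000, 0.0000, 1.0000] o=[-0.0391, 0.1135, 0.1100] → [0.1175, 0.1543, -0.0000, 0.0000, 0.0000, 1.0000]
J3: z=[-0.6947, 0.7193, 0.0000] o=[-0.5138, -0.3450, 0.4000] → [-0.1379, -0.1332, -0.6894, -0.6947, 0.7193, 0.0000]
J4: z=[-0.6947, 0.7193, 0.0000] o=[-0.2845, -0.1236, 0.3146] → [-0.0764, -0.0738, -0.3706, -0.6947, 0.7193, 0.0000]
J5: z=[-0.1983, -0.1915, -0.9613] o=[0.0819, 0.2303, 0.1685] → [-0.2329, -0.0241, 0.0528, -0.1983, -0.1915, -0.9613]
V = J·q̇ = [0.2592, 0.1228, 0.1166, 0.2340, 0.1148, 1.4281]

0.2592 0.1228 0.1166 0.2340 0.1148 1.4281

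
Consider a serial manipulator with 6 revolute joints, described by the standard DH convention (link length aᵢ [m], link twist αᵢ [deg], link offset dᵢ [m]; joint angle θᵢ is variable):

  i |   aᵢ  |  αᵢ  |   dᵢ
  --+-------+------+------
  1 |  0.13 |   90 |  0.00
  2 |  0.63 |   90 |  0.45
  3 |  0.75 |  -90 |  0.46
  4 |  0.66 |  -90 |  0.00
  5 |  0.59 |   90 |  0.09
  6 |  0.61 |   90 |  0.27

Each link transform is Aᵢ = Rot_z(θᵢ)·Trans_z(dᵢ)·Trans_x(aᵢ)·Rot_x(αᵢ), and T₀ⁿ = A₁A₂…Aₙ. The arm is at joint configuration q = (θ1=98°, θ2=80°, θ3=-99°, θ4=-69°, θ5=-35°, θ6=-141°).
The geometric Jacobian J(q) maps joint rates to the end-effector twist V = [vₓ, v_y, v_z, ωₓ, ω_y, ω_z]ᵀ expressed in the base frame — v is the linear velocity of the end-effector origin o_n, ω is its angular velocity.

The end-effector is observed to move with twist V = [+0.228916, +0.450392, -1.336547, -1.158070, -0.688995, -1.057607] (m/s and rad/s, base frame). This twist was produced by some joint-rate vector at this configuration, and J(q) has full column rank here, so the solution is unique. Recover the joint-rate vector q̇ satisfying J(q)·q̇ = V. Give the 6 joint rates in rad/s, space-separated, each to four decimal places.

0.0110 -0.8940 -0.3400 -0.7900 0.4840 -0.3470

o_n = [-0.4663, 1.3265, 0.5984]
J₁: ẑ×o_n = [-1.3265, -0.4663, 0.0000], ω = ẑ
J2: z=[0.9903, 0.1392, 0.0000] o=[-0.0181, 0.1287, 0.0000] → [0.0833, -0.5926, 1.2484, 0.9903, 0.1392, 0.0000]
J3: z=[-0.1371, 0.9752, -0.1736] o=[0.4123, 0.2997, 0.6204] → [0.1568, 0.1496, 0.7161, -0.1371, 0.9752, -0.1736]
J4: z=[-0.1788, 0.1481, 0.9727] o=[-0.3815, 0.6250, 0.4250] → [-0.6566, -0.0516, -0.1128, -0.1788, 0.1481, 0.9727]
J5: z=[-0.8605, -0.5029, -0.0816] o=[-0.6964, 1.1871, 0.2816] → [-0.1480, 0.2538, -0.0043, -0.8605, -0.5029, -0.0816]
J6: z=[0.1272, -0.3671, 0.9214] o=[-1.0649, 1.6034, 0.4984] → [0.2185, 0.5388, 0.1845, 0.1272, -0.3671, 0.9214]
q̇ = J⁺·V = [0.0110, -0.8940, -0.3400, -0.7900, 0.4840, -0.3470]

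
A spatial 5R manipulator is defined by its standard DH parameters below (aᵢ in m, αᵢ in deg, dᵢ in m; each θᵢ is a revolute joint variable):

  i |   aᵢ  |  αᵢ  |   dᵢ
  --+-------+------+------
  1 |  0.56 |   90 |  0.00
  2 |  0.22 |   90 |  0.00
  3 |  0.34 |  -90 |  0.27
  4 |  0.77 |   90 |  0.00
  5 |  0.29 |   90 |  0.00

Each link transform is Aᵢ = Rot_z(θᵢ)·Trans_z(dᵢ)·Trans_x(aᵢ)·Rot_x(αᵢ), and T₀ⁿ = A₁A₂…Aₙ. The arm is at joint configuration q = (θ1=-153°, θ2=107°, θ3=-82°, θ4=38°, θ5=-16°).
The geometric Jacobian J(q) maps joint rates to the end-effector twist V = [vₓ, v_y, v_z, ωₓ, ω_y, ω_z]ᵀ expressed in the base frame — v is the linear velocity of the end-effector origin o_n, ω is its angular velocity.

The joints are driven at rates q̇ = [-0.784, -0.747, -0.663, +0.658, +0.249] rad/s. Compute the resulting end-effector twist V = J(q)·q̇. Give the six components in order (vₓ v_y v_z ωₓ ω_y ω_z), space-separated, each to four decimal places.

-0.8623 0.0630 -0.5561 0.9395 -0.4273 -0.2769

o_n = [0.4296, -1.0900, 0.1801]
J₁: ẑ×o_n = [1.0900, 0.4296, -0.0000], ω = ẑ
J2: z=[-0.4540, 0.8910, 0.0000] o=[-0.4990, -0.2542, 0.0000] → [0.1605, 0.0818, -0.4479, -0.4540, 0.8910, 0.0000]
J3: z=[-0.8521, -0.4342, 0.2924] o=[-0.4417, -0.2250, 0.2104] → [0.2660, 0.2289, 1.1153, -0.8521, -0.4342, 0.2924]
J4: z=[0.1948, 0.2554, 0.9470] o=[-0.5065, -0.6360, 0.3346] → [0.3905, 0.9166, -0.3276, 0.1948, 0.2554, 0.9470]
J5: z=[-0.3723, -0.8740, 0.3123] o=[0.1922, -0.9543, 0.2767] → [0.1268, 0.0382, 0.2580, -0.3723, -0.8740, 0.3123]
V = J·q̇ = [-0.8623, 0.0630, -0.5561, 0.9395, -0.4273, -0.2769]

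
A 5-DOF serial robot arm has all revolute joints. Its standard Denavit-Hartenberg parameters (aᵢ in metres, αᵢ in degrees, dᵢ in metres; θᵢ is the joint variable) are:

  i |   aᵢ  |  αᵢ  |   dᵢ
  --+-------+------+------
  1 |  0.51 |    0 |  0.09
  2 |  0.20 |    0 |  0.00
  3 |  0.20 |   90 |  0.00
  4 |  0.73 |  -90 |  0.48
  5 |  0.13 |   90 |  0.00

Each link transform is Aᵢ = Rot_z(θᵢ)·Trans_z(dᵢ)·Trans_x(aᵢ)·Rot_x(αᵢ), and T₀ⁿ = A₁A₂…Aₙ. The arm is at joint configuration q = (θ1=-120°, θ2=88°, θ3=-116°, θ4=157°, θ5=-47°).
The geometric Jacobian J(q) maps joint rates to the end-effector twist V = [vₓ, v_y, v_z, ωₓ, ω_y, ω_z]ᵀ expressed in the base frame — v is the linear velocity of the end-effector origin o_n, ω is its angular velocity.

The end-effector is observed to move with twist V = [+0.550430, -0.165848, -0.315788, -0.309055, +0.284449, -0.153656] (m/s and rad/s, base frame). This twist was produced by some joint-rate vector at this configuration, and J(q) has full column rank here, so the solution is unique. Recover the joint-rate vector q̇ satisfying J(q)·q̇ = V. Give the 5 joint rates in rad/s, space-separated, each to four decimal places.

o_n = [0.0793, 0.2334, 0.4099]
J₁: ẑ×o_n = [-0.2334, 0.0793, 0.0000], ω = ẑ
J2: z=[0.0000, 0.0000, 1.0000] o=[-0.2550, -0.4417, 0.0900] → [-0.6751, 0.3343, 0.0000, 0.0000, 0.0000, 1.0000]
J3: z=[0.0000, 0.0000, 1.0000] o=[-0.0854, -0.5477, 0.0900] → [-0.7810, 0.1647, 0.0000, 0.0000, 0.0000, 1.0000]
J4: z=[-0.5299, 0.8480, 0.0000] o=[-0.2550, -0.6536, 0.0900] → [0.2713, 0.1695, -0.7536, -0.5299, 0.8480, 0.0000]
J5: z=[0.3314, 0.2071, -0.9205] o=[0.0605, 0.1095, 0.3752] → [0.1212, -0.0288, 0.0371, 0.3314, 0.2071, -0.9205]
q̇ = J⁺·V = [0.4310, -0.8100, -0.0370, 0.4050, -0.2850]

0.4310 -0.8100 -0.0370 0.4050 -0.2850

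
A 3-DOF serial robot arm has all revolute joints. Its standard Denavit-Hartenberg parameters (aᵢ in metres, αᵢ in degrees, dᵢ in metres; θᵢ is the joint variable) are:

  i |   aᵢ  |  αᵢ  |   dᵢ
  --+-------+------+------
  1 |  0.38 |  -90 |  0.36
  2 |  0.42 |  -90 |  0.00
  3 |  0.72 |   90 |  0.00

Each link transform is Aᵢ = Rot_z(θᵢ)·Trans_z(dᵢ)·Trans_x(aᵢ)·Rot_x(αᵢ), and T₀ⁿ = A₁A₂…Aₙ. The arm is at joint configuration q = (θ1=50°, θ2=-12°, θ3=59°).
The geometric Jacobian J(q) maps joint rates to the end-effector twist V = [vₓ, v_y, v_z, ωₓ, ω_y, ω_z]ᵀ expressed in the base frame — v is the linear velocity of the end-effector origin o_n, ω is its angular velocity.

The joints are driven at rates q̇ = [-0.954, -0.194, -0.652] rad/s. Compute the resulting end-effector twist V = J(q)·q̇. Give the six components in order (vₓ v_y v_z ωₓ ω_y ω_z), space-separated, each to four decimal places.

0.5118 -0.7259 0.2337 0.0615 -0.2285 -0.3162

o_n = [1.2143, 0.4870, 0.5244]
J₁: ẑ×o_n = [-0.4870, 1.2143, 0.0000], ω = ẑ
J2: z=[-0.7660, 0.6428, 0.0000] o=[0.2443, 0.2911, 0.3600] → [0.1057, 0.1260, -0.7735, -0.7660, 0.6428, 0.0000]
J3: z=[0.1336, 0.1593, -0.9781] o=[0.5083, 0.6058, 0.4473] → [-0.1040, -0.7008, -0.1283, 0.1336, 0.1593, -0.9781]
V = J·q̇ = [0.5118, -0.7259, 0.2337, 0.0615, -0.2285, -0.3162]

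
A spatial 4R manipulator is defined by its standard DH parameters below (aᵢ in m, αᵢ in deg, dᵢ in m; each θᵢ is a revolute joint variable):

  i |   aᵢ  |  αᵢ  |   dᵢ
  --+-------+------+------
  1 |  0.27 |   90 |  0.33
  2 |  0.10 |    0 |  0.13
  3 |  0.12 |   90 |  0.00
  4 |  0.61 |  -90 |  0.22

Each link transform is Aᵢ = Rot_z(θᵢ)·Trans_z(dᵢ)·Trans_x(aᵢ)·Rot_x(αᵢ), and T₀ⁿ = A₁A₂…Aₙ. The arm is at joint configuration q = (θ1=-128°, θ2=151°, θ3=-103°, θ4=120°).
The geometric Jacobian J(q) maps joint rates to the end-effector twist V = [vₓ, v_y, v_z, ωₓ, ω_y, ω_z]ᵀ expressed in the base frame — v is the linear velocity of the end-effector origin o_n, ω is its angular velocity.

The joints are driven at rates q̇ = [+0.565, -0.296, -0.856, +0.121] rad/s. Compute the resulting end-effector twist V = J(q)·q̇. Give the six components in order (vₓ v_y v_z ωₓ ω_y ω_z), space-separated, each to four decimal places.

0.1185 -0.1123 -0.0674 0.8524 -0.7801 0.4840

o_n = [-0.6556, 0.2301, 0.0938]
J₁: ẑ×o_n = [-0.2301, -0.6556, 0.0000], ω = ẑ
J2: z=[-0.7880, 0.6157, 0.0000] o=[-0.1662, -0.2128, 0.3300] → [-0.1454, -0.1861, -0.0478, -0.7880, 0.6157, 0.0000]
J3: z=[-0.7880, 0.6157, 0.0000] o=[-0.2148, -0.0638, 0.3785] → [-0.1753, -0.2243, 0.0397, -0.7880, 0.6157, 0.0000]
J4: z=[-0.4575, -0.5856, -0.6691] o=[-0.2643, -0.1271, 0.4677] → [0.4580, 0.0908, -0.3926, -0.4575, -0.5856, -0.6691]
V = J·q̇ = [0.1185, -0.1123, -0.0674, 0.8524, -0.7801, 0.4840]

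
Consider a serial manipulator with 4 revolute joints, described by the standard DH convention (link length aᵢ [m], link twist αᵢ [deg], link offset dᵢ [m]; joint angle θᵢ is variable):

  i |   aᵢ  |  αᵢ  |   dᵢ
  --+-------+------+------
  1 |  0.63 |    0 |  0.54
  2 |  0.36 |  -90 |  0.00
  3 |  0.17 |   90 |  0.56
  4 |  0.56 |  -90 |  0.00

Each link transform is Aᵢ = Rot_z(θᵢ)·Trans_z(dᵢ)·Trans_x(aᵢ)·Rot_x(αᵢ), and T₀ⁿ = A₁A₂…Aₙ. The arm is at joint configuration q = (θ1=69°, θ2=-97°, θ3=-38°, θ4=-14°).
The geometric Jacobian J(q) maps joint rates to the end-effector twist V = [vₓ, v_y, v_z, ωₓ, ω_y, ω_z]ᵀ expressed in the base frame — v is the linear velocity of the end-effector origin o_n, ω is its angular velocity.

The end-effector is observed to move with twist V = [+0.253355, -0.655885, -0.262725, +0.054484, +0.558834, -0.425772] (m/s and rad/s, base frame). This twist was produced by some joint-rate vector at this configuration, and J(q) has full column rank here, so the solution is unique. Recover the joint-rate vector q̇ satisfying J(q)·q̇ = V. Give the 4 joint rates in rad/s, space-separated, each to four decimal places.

0.0490 -0.7490 0.5190 0.3480

o_n = [1.2393, 0.5301, 0.9792]
J₁: ẑ×o_n = [-0.5301, 1.2393, 0.0000], ω = ẑ
J2: z=[0.0000, 0.0000, 1.0000] o=[0.2258, 0.5882, 0.5400] → [0.0581, 1.0135, -0.0000, 0.0000, 0.0000, 1.0000]
J3: z=[0.4695, 0.8829, 0.0000] o=[0.5436, 0.4191, 0.5400] → [0.3878, -0.2062, -0.5621, 0.4695, 0.8829, 0.0000]
J4: z=[-0.5436, 0.2890, 0.7880] o=[0.9248, 0.8507, 0.6447] → [0.3494, 0.4296, 0.0834, -0.5436, 0.2890, 0.7880]
q̇ = J⁺·V = [0.0490, -0.7490, 0.5190, 0.3480]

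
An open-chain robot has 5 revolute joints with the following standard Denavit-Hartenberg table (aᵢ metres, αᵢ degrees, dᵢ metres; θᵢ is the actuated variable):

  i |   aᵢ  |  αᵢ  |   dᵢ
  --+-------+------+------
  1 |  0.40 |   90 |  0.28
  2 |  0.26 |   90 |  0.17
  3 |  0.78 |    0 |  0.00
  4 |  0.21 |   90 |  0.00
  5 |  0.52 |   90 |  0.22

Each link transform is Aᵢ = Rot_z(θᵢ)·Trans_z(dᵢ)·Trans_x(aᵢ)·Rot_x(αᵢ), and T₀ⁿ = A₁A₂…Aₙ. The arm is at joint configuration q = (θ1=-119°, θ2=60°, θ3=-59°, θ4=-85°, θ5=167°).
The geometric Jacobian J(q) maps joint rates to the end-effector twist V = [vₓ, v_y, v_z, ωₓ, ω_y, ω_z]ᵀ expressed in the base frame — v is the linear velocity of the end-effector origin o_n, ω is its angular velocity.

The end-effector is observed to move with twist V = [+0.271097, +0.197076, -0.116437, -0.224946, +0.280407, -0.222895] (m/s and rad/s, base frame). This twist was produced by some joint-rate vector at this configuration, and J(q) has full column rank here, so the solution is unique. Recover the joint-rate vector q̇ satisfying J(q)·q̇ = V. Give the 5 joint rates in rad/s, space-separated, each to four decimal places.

-0.0090 -0.0160 -0.4430 0.4320 0.4310

o_n = [-0.3024, -0.8471, 0.8905]
J₁: ẑ×o_n = [0.8471, -0.3024, 0.0000], ω = ẑ
J2: z=[-0.8746, 0.4848, 0.0000] o=[-0.1939, -0.3498, 0.2800] → [0.2960, 0.5339, 0.4875, -0.8746, 0.4848, 0.0000]
J3: z=[-0.4199, -0.7574, -0.5000] o=[-0.4056, -0.3811, 0.5052] → [-0.5248, 0.1101, 0.2739, -0.4199, -0.7574, -0.5000]
J4: z=[-0.4199, -0.7574, -0.5000] o=[0.0817, -0.8810, 0.8531] → [-0.0114, 0.2078, -0.3052, -0.4199, -0.7574, -0.5000]
J5: z=[-0.5651, 0.6493, -0.5090] o=[0.2309, -0.8665, 0.7059] → [0.1297, 0.3757, 0.3353, -0.5651, 0.6493, -0.5090]
q̇ = J⁺·V = [-0.0090, -0.0160, -0.4430, 0.4320, 0.4310]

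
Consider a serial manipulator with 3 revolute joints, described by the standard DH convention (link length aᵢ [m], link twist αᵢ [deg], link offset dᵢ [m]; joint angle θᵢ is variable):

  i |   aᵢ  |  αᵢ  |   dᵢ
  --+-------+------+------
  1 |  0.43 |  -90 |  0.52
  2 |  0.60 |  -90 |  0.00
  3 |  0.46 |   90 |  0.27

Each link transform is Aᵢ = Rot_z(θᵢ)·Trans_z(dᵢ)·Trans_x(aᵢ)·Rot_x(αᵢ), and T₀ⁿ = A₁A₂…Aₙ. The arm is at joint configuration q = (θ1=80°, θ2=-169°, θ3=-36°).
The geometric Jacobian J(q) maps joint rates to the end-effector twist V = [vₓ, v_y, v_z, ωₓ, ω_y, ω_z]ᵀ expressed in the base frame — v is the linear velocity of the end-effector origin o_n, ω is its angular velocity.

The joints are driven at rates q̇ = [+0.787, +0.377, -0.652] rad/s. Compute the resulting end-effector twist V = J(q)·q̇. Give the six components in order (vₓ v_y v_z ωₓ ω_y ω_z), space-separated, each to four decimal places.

o_n = [-0.3484, -0.4186, 0.9705]
J₁: ẑ×o_n = [0.4186, -0.3484, 0.0000], ω = ẑ
J2: z=[-0.9848, 0.1736, 0.0000] o=[0.0747, 0.4235, 0.5200] → [0.0782, 0.4437, 0.9028, -0.9848, 0.1736, 0.0000]
J3: z=[0.0331, 0.1879, 0.9816] o=[-0.0276, -0.1566, 0.6345] → [0.3204, -0.3260, 0.0516, 0.0331, 0.1879, 0.9816]
V = J·q̇ = [0.1501, 0.1057, 0.3067, -0.3929, -0.0571, 0.1470]

0.1501 0.1057 0.3067 -0.3929 -0.0571 0.1470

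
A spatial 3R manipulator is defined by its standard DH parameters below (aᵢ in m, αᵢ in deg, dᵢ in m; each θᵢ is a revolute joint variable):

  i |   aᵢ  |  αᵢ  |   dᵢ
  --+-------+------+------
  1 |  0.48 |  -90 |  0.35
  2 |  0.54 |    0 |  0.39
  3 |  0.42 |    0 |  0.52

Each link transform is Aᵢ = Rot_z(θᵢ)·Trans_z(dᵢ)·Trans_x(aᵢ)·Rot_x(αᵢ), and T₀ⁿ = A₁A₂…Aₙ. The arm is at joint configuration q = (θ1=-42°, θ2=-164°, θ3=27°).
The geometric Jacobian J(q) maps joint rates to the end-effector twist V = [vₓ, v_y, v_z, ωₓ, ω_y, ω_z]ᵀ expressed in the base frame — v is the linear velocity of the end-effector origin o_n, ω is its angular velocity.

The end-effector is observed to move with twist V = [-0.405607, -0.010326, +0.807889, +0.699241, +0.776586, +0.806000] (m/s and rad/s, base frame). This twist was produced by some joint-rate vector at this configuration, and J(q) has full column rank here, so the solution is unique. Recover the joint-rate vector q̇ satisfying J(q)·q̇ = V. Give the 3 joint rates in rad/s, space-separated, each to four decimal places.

0.8060 0.9380 0.1070

o_n = [0.3516, 0.9079, 0.7853]
J₁: ẑ×o_n = [-0.9079, 0.3516, 0.0000], ω = ẑ
J2: z=[0.6691, 0.7431, 0.0000] o=[0.3567, -0.3212, 0.3500] → [0.3235, -0.2913, 0.8262, 0.6691, 0.7431, 0.0000]
J3: z=[0.6691, 0.7431, 0.0000] o=[0.2319, 0.3160, 0.4988] → [0.2129, -0.1917, 0.3072, 0.6691, 0.7431, 0.0000]
q̇ = J⁺·V = [0.8060, 0.9380, 0.1070]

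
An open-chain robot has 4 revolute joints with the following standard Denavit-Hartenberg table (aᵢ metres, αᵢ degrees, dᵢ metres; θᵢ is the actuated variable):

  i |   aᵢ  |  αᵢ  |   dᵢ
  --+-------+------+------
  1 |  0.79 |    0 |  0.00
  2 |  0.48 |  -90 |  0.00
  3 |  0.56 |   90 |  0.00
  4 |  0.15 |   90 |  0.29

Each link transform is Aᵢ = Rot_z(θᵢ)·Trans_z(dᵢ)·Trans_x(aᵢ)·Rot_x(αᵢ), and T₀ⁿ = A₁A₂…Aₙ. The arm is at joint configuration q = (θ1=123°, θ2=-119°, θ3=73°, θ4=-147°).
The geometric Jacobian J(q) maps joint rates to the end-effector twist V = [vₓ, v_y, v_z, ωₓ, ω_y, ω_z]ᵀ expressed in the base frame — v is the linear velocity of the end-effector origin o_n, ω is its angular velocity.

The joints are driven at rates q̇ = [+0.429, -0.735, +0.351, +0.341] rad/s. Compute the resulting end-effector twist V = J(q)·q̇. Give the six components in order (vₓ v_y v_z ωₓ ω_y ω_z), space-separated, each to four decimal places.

-0.3949 -0.5066 -0.1685 0.3008 0.3729 -0.2063

o_n = [0.4576, 0.6427, -0.3304]
J₁: ẑ×o_n = [-0.6427, 0.4576, 0.0000], ω = ẑ
J2: z=[0.0000, 0.0000, 1.0000] o=[-0.4303, 0.6625, 0.0000] → [0.0198, 0.8878, -0.0000, 0.0000, 0.0000, 1.0000]
J3: z=[-0.0698, 0.9976, 0.0000] o=[0.0486, 0.6960, 0.0000] → [-0.3296, -0.0231, -0.4043, -0.0698, 0.9976, 0.0000]
J4: z=[0.9540, 0.0667, 0.2924] o=[0.2119, 0.7075, -0.5355] → [0.0326, -0.1238, -0.0781, 0.9540, 0.0667, 0.2924]
V = J·q̇ = [-0.3949, -0.5066, -0.1685, 0.3008, 0.3729, -0.2063]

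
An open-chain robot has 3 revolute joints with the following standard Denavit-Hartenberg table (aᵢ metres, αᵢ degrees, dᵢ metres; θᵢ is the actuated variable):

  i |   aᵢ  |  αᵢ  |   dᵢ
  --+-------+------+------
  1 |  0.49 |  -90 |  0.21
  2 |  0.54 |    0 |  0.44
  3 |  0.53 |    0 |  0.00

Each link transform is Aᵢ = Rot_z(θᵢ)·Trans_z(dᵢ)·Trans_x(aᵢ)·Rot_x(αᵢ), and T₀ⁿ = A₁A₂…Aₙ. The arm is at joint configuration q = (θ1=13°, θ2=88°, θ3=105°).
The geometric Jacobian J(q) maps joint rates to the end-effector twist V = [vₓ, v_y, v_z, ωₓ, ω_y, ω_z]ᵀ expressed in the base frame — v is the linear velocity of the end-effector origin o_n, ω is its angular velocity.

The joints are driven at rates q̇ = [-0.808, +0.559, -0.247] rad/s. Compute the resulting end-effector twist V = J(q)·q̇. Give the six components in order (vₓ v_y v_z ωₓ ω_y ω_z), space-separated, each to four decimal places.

0.0873 0.0264 0.1506 -0.0702 0.3040 -0.8080

o_n = [-0.1064, 0.4270, -0.2104]
J₁: ẑ×o_n = [-0.4270, -0.1064, 0.0000], ω = ẑ
J2: z=[-0.2250, 0.9744, 0.0000] o=[0.4774, 0.1102, 0.2100] → [-0.4097, -0.0946, 0.4976, -0.2250, 0.9744, 0.0000]
J3: z=[-0.2250, 0.9744, 0.0000] o=[0.3968, 0.5432, -0.3297] → [0.1162, 0.0268, 0.5164, -0.2250, 0.9744, 0.0000]
V = J·q̇ = [0.0873, 0.0264, 0.1506, -0.0702, 0.3040, -0.8080]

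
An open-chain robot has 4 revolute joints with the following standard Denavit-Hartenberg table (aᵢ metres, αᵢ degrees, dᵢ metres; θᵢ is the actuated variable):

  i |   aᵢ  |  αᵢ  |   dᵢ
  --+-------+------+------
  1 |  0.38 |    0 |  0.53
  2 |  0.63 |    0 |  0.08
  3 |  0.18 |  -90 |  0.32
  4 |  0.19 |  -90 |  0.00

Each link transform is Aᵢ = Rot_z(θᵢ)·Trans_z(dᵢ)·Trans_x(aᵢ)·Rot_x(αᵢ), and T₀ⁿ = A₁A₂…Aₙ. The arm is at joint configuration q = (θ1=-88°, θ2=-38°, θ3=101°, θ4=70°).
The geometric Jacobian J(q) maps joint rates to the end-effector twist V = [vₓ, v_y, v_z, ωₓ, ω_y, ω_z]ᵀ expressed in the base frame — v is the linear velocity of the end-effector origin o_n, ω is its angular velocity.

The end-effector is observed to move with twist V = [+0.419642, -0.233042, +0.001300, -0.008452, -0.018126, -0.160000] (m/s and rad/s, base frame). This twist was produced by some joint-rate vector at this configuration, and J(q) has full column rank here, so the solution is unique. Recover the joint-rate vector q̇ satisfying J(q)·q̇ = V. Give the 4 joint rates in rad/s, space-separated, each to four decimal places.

o_n = [-0.1350, -0.9930, 0.7515]
J₁: ẑ×o_n = [0.9930, -0.1350, 0.0000], ω = ẑ
J2: z=[0.0000, 0.0000, 1.0000] o=[0.0133, -0.3798, 0.5300] → [0.6132, -0.1483, 0.0000, 0.0000, 0.0000, 1.0000]
J3: z=[0.0000, 0.0000, 1.0000] o=[-0.3570, -0.8894, 0.6100] → [0.1035, 0.2220, -0.0000, 0.0000, 0.0000, 1.0000]
J4: z=[0.4226, 0.9063, 0.0000] o=[-0.1939, -0.9655, 0.9300] → [-0.1618, 0.0755, -0.0650, 0.4226, 0.9063, 0.0000]
q̇ = J⁺·V = [0.4100, 0.1340, -0.7040, -0.0200]

0.4100 0.1340 -0.7040 -0.0200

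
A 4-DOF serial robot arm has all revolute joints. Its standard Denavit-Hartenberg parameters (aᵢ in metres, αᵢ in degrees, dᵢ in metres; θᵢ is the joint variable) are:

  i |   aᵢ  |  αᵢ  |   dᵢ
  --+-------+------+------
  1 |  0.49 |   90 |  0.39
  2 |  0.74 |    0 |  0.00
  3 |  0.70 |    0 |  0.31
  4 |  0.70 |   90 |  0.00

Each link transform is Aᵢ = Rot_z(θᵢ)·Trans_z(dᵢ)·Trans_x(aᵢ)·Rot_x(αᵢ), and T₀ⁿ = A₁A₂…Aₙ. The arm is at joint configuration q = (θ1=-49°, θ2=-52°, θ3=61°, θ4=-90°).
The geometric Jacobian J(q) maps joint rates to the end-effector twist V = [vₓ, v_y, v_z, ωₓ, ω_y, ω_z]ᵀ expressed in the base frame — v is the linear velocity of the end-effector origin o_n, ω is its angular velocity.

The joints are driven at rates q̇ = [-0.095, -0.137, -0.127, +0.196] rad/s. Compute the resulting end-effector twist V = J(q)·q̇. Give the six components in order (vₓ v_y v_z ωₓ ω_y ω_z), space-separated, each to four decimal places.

o_n = [0.9118, -1.5215, -0.7750]
J₁: ẑ×o_n = [1.5215, 0.9118, -0.0000], ω = ẑ
J2: z=[-0.7547, -0.6561, 0.0000] o=[0.3215, -0.3698, 0.3900] → [0.7643, -0.8792, 1.2565, -0.7547, -0.6561, 0.0000]
J3: z=[-0.7547, -0.6561, 0.0000] o=[0.6204, -0.7136, -0.1931] → [0.3817, -0.4391, 0.8009, -0.7547, -0.6561, 0.0000]
J4: z=[-0.7547, -0.6561, 0.0000] o=[0.8400, -1.4388, -0.0836] → [0.4536, -0.5218, 0.1095, -0.7547, -0.6561, 0.0000]
V = J·q̇ = [-0.2088, -0.0127, -0.2524, 0.0513, 0.0446, -0.0950]

-0.2088 -0.0127 -0.2524 0.0513 0.0446 -0.0950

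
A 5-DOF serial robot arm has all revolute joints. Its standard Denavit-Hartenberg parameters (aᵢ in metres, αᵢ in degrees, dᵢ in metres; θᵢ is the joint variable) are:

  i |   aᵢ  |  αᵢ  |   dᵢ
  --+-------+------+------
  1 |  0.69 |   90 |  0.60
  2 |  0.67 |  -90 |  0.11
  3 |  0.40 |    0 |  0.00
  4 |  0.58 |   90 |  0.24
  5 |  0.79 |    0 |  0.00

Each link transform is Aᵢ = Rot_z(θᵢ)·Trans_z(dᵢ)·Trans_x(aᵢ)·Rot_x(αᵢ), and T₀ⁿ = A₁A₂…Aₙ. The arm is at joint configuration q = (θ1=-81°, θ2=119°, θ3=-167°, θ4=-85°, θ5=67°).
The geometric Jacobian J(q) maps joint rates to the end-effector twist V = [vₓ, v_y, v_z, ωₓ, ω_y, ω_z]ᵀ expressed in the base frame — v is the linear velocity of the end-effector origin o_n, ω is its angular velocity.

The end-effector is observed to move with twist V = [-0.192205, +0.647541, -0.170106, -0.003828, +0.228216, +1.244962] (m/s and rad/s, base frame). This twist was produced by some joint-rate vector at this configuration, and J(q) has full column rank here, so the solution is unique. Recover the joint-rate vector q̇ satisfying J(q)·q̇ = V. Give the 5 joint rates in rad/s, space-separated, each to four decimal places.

o_n = [0.6124, 0.2576, 0.1360]
J₁: ẑ×o_n = [-0.2576, 0.6124, 0.0000], ω = ẑ
J2: z=[-0.9877, -0.1564, 0.0000] o=[0.1079, -0.6815, 0.6000] → [0.0726, -0.4583, -0.8487, -0.9877, -0.1564, 0.0000]
J3: z=[-0.1368, 0.8639, -0.4848] o=[-0.0515, -0.3779, 1.1860] → [-0.5989, -0.4656, -0.6605, -0.1368, 0.8639, -0.4848]
J4: z=[-0.1368, 0.8639, -0.4848] o=[-0.1108, -0.5786, 0.8451] → [-0.2071, -0.4477, -0.7392, -0.1368, 0.8639, -0.4848]
J5: z=[0.2331, 0.5037, 0.8318] o=[0.4147, -0.3708, 0.5720] → [-0.7424, 0.2661, 0.0469, 0.2331, 0.5037, 0.8318]
q̇ = J⁺·V = [0.9940, 0.0750, -0.8450, 0.9210, 0.3460]

0.9940 0.0750 -0.8450 0.9210 0.3460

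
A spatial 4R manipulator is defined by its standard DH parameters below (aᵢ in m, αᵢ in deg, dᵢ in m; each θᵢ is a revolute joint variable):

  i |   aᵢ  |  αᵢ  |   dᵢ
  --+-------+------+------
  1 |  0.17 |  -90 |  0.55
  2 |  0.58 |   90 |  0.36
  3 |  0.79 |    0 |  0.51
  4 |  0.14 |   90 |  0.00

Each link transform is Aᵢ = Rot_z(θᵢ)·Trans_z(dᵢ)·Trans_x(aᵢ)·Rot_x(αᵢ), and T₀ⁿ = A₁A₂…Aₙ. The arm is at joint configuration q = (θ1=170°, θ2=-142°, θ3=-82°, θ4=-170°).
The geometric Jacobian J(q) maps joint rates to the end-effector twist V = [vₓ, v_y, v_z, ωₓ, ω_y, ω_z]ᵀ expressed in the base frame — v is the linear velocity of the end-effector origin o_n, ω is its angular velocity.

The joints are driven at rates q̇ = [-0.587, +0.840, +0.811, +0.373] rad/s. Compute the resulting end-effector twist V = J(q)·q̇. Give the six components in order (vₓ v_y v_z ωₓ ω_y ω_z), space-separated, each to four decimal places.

o_n = [0.6939, 0.1713, 0.5463]
J₁: ẑ×o_n = [-0.1713, 0.6939, 0.0000], ω = ẑ
J2: z=[-0.1736, -0.9848, 0.0000] o=[-0.1674, 0.0295, 0.5500] → [0.0037, -0.0007, 0.8236, -0.1736, -0.9848, 0.0000]
J3: z=[0.6063, -0.1069, -0.7880] o=[0.2202, -0.4044, 0.9071] → [0.4922, -0.1545, 0.3997, 0.6063, -0.1069, -0.7880]
J4: z=[0.6063, -0.1069, -0.7880] o=[0.7506, 0.2965, 0.5729] → [-0.0958, 0.0608, -0.0820, 0.6063, -0.1069, -0.7880]
V = J·q̇ = [0.4671, -0.5105, 0.9854, 0.5720, -0.9538, -1.5200]

0.4671 -0.5105 0.9854 0.5720 -0.9538 -1.5200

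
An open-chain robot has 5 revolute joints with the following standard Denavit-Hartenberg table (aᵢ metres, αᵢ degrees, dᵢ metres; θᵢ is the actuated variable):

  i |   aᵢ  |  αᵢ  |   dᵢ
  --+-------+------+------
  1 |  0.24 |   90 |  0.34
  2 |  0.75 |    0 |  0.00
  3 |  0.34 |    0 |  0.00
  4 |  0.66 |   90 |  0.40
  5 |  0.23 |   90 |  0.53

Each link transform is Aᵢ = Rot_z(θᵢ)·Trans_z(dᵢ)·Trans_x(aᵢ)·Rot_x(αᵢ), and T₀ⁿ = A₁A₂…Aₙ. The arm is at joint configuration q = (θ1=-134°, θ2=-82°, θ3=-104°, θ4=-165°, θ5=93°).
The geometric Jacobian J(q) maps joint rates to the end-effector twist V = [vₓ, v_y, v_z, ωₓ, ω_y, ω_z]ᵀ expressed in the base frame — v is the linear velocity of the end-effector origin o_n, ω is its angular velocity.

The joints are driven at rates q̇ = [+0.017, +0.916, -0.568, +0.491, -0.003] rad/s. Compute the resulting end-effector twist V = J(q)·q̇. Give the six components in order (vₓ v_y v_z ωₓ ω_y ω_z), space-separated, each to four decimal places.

-0.7090 -0.7520 0.5846 -0.6032 0.5832 0.0200

o_n = [-0.9595, -0.0871, -0.7893]
J₁: ẑ×o_n = [0.0871, -0.9595, 0.0000], ω = ẑ
J2: z=[-0.7193, 0.6947, 0.0000] o=[-0.1667, -0.1726, 0.3400] → [-0.7845, -0.8123, 0.4891, -0.7193, 0.6947, 0.0000]
J3: z=[-0.7193, 0.6947, 0.0000] o=[-0.2392, -0.2477, -0.4027] → [-0.2685, -0.2781, 0.3848, -0.7193, 0.6947, 0.0000]
J4: z=[-0.7193, 0.6947, 0.0000] o=[-0.0043, -0.0045, -0.3672] → [-0.2932, -0.3036, 0.7229, -0.7193, 0.6947, 0.0000]
J5: z=[-0.1087, -0.1125, -0.9877] o=[-0.7449, -0.1955, -0.2639] → [0.1662, 0.1548, -0.0359, -0.1087, -0.1125, -0.9877]
V = J·q̇ = [-0.7090, -0.7520, 0.5846, -0.6032, 0.5832, 0.0200]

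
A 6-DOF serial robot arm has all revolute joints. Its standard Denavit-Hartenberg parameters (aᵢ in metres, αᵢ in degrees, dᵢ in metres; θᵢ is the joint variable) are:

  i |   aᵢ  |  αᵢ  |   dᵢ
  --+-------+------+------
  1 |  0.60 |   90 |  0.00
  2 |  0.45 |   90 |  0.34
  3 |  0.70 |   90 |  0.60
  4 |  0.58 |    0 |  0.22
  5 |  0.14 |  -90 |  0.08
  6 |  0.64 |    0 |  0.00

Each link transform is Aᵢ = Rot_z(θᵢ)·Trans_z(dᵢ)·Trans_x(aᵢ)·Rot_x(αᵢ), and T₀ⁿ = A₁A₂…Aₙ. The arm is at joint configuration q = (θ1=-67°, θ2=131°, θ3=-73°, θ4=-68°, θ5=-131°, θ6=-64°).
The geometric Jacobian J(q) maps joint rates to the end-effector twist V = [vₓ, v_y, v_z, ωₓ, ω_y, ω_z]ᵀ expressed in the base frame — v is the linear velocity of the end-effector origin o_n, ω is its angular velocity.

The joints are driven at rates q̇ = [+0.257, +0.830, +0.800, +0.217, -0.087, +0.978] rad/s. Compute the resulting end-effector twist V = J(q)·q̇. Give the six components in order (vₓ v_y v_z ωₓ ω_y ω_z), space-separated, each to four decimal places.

0.1006 0.4954 0.9269 -0.9904 -0.4731 0.0111

o_n = [0.7334, -0.6713, -0.0467]
J₁: ẑ×o_n = [0.6713, 0.7334, -0.0000], ω = ẑ
J2: z=[-0.9205, -0.3907, 0.0000] o=[0.2344, -0.5523, 0.0000] → [0.0183, -0.0430, 0.3045, -0.9205, -0.3907, 0.0000]
J3: z=[0.2949, -0.6947, 0.6561] o=[-0.1939, -0.4134, 0.3396] → [0.4376, 0.7223, 0.5682, 0.2949, -0.6947, 0.6561]
J4: z=[0.5143, -0.4633, -0.7217] o=[0.5468, -0.4451, 0.8877] → [0.2696, 0.3459, -0.0299, 0.5143, -0.4633, -0.7217]
J5: z=[0.5143, -0.4633, -0.7217] o=[0.6763, -0.0538, 0.4241] → [-0.2275, 0.2009, -0.2911, 0.5143, -0.4633, -0.7217]
J6: z=[-0.5410, 0.4777, -0.6922] o=[0.6243, -0.1954, 0.3670] → [-0.5271, -0.2994, 0.2053, -0.5410, 0.4777, -0.6922]
V = J·q̇ = [0.1006, 0.4954, 0.9269, -0.9904, -0.4731, 0.0111]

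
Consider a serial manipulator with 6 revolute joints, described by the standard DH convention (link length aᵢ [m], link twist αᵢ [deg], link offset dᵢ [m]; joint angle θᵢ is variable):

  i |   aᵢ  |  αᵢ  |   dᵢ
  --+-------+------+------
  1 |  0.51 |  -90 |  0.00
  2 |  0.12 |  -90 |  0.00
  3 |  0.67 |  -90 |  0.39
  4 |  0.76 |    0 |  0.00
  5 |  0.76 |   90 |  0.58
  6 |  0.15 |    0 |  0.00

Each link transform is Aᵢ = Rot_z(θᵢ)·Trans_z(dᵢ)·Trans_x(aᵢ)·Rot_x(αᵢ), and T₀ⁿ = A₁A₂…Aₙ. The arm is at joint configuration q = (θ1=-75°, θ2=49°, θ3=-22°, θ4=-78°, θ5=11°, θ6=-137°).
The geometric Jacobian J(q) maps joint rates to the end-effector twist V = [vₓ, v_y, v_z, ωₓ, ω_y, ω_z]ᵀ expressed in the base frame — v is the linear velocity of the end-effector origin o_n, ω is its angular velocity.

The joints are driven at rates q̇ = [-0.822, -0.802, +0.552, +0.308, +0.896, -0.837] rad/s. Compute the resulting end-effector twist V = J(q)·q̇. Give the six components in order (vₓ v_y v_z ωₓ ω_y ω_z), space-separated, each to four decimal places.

0.2366 -2.5890 -0.7302 -1.4202 -0.9963 -1.8491

o_n = [-0.0215, -0.0650, -2.1191]
J₁: ẑ×o_n = [0.0650, -0.0215, 0.0000], ω = ẑ
J2: z=[0.9659, 0.2588, 0.0000] o=[0.1320, -0.4926, 0.0000] → [-0.5485, 2.0469, 0.4528, 0.9659, 0.2588, 0.0000]
J3: z=[-0.1953, 0.7290, -0.6561] o=[0.1524, -0.5687, -0.0906] → [-1.1484, -0.2822, 0.0283, -0.1953, 0.7290, -0.6561]
J4: z=[-0.8320, -0.4774, -0.2827] o=[0.4241, -0.6131, -0.8153] → [0.7774, -0.9588, -0.6687, -0.8320, -0.4774, -0.2827]
J5: z=[-0.8320, -0.4774, -0.2827] o=[0.3610, -0.1487, -1.4135] → [0.3605, -0.4789, -0.2522, -0.8320, -0.4774, -0.2827]
J6: z=[-0.5543, 0.7364, 0.3878] o=[-0.1040, -0.0612, -2.2443] → [0.0936, 0.1014, -0.0587, -0.5543, 0.7364, 0.3878]
V = J·q̇ = [0.2366, -2.5890, -0.7302, -1.4202, -0.9963, -1.8491]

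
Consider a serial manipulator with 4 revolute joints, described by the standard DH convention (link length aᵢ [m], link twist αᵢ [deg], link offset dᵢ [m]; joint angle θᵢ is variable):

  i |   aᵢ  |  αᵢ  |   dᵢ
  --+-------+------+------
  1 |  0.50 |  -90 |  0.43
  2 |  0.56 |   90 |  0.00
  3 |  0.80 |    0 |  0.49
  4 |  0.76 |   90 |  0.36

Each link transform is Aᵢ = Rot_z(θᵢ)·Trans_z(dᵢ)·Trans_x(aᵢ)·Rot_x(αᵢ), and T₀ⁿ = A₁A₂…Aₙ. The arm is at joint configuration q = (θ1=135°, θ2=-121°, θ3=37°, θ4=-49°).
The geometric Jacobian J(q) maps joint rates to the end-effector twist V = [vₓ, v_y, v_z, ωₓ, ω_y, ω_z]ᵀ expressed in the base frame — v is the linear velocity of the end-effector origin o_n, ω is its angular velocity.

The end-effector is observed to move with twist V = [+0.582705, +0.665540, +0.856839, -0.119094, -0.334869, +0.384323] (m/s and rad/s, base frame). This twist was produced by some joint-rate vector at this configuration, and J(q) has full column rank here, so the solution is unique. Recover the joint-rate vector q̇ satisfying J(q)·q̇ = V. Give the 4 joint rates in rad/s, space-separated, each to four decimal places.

0.4760 0.3210 -0.6730 0.8510

o_n = [0.6403, -1.0977, 1.6571]
J₁: ẑ×o_n = [1.0977, 0.6403, -0.0000], ω = ẑ
J2: z=[-0.7071, -0.7071, 0.0000] o=[-0.3536, 0.3536, 0.4300] → [-0.8677, 0.8677, 1.7290, -0.7071, -0.7071, 0.0000]
J3: z=[0.6061, -0.6061, -0.5150] o=[-0.1496, 0.1496, 0.9100] → [-1.0952, -0.8596, -0.2772, 0.6061, -0.6061, -0.5150]
J4: z=[0.6061, -0.6061, -0.5150] o=[0.0396, -0.7205, 1.2053] → [-0.4681, -0.5832, 0.1354, 0.6061, -0.6061, -0.5150]
q̇ = J⁺·V = [0.4760, 0.3210, -0.6730, 0.8510]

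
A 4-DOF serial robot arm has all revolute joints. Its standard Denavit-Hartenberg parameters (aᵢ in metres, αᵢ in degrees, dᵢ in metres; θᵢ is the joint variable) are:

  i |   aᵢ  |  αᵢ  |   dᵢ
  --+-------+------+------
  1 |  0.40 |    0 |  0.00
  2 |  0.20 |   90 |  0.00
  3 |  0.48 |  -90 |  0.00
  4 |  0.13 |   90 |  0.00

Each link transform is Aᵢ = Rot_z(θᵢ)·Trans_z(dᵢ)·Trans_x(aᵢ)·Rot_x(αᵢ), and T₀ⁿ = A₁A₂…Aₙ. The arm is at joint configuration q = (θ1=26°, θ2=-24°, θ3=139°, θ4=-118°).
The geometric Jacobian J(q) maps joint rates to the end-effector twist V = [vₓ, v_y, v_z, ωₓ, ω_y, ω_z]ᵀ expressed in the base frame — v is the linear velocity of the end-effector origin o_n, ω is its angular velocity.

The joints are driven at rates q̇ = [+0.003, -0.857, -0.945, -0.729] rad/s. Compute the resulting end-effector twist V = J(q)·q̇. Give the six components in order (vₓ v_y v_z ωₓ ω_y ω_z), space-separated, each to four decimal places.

0.2192 0.1526 0.2439 0.4450 0.9611 -0.3038

o_n = [0.2474, 0.0566, 0.2749]
J₁: ẑ×o_n = [-0.0566, 0.2474, 0.0000], ω = ẑ
J2: z=[0.0000, 0.0000, 1.0000] o=[0.3595, 0.1753, 0.0000] → [0.1188, -0.1121, 0.0000, 0.0000, 0.0000, 1.0000]
J3: z=[0.0349, -0.9994, 0.0000] o=[0.5594, 0.1823, 0.0000] → [-0.2747, -0.0096, -0.3162, 0.0349, -0.9994, 0.0000]
J4: z=[-0.6557, -0.0229, -0.7547] o=[0.1974, 0.1697, 0.3149] → [-0.0844, -0.0640, 0.0753, -0.6557, -0.0229, -0.7547]
V = J·q̇ = [0.2192, 0.1526, 0.2439, 0.4450, 0.9611, -0.3038]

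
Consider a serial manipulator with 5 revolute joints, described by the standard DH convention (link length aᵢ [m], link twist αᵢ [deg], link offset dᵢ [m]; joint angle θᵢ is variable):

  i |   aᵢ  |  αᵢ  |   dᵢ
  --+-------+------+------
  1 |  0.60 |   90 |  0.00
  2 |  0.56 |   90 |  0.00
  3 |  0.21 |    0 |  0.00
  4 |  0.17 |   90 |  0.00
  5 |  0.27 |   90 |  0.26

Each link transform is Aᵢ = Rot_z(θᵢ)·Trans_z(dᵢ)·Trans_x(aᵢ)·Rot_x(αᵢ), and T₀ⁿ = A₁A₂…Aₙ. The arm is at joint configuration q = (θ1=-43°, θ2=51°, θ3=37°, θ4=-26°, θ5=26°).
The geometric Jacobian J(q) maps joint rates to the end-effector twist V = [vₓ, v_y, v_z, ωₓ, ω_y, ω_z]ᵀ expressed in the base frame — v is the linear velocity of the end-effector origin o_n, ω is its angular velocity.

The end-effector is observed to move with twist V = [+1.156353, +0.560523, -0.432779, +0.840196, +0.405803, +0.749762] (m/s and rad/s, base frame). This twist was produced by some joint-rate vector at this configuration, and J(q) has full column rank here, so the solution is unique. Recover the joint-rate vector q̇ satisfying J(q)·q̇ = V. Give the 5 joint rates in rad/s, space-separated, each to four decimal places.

0.9270 -0.4850 -0.1700 0.5440 0.3920

o_n = [1.0845, -0.9428, 0.8444]
J₁: ẑ×o_n = [0.9428, 1.0845, -0.0000], ω = ẑ
J2: z=[-0.6820, -0.7314, 0.0000] o=[0.4388, -0.4092, 0.0000] → [-0.6176, 0.5759, 0.8361, -0.6820, -0.7314, 0.0000]
J3: z=[0.5684, -0.5300, -0.6293] o=[0.6966, -0.6495, 0.4352] → [-0.4014, -0.4767, 0.0389, 0.5684, -0.5300, -0.6293]
J4: z=[0.5684, -0.5300, -0.6293] o=[0.6876, -0.8140, 0.5655] → [-0.2289, -0.4083, 0.1372, 0.5684, -0.5300, -0.6293]
J5: z=[0.7573, 0.6360, 0.1483] o=[0.7422, -0.9093, 0.6952] → [0.0999, -0.0622, -0.2430, 0.7573, 0.6360, 0.1483]
q̇ = J⁺·V = [0.9270, -0.4850, -0.1700, 0.5440, 0.3920]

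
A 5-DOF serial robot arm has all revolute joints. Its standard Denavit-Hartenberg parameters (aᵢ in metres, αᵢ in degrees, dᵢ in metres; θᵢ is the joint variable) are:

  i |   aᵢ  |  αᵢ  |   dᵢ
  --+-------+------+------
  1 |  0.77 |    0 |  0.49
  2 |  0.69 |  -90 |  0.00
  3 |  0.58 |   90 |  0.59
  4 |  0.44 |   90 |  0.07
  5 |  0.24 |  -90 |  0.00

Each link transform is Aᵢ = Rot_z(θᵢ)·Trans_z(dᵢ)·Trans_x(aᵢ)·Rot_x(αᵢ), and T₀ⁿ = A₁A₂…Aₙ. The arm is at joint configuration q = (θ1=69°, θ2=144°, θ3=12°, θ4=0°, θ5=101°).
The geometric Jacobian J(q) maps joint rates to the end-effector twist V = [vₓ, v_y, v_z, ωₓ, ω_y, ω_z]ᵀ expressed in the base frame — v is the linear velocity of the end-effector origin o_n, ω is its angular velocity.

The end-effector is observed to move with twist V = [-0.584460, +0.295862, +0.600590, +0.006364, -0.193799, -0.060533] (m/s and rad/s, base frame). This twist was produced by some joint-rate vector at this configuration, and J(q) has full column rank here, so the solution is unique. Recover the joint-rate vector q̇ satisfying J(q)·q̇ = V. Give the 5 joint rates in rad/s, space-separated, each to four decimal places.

-0.2430 -0.2890 -0.5940 0.4820 -0.7600

o_n = [-0.8339, -0.7054, 0.5864]
J₁: ẑ×o_n = [0.7054, -0.8339, 0.0000], ω = ẑ
J2: z=[0.0000, 0.0000, 1.0000] o=[0.2759, 0.7189, 0.4900] → [1.4242, -1.1098, 0.0000, 0.0000, 0.0000, 1.0000]
J3: z=[0.5446, -0.8387, 0.0000] o=[-0.3027, 0.3431, 0.4900] → [-0.0808, -0.0525, -1.0165, 0.5446, -0.8387, 0.0000]
J4: z=[-0.1744, -0.1132, 0.9781] o=[-0.4572, -0.4607, 0.3694] → [0.2147, -0.3306, 0.0000, -0.1744, -0.1132, 0.9781]
J5: z=[-0.5446, 0.8387, 0.0000] o=[-0.8304, -0.7031, 0.3464] → [0.2013, 0.1307, 0.0042, -0.5446, 0.8387, 0.0000]
q̇ = J⁺·V = [-0.2430, -0.2890, -0.5940, 0.4820, -0.7600]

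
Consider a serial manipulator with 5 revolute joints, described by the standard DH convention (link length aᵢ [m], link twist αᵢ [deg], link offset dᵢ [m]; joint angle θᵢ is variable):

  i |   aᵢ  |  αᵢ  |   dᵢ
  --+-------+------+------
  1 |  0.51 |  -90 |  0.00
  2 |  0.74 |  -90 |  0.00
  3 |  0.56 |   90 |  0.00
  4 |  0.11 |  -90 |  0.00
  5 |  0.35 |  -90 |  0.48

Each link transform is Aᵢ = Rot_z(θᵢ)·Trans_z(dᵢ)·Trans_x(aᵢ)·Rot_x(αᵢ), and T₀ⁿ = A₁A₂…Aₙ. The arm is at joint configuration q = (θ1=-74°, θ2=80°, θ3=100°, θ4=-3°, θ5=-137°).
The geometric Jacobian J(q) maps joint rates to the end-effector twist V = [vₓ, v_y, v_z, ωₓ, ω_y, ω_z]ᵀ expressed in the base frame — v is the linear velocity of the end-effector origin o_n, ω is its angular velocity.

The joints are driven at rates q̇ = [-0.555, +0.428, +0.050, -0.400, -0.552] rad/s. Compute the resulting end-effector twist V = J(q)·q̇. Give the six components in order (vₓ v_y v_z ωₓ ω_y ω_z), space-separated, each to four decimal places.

-0.3536 0.6920 0.3001 0.6230 -0.2646 -0.0850

o_n = [-0.4044, -0.3099, -0.9697]
J₁: ẑ×o_n = [0.3099, -0.4044, 0.0000], ω = ẑ
J2: z=[0.9613, 0.2756, 0.0000] o=[0.1406, -0.4902, 0.0000] → [-0.2673, 0.9321, 0.3235, 0.9613, 0.2756, 0.0000]
J3: z=[-0.2714, 0.9467, -0.1736] o=[0.1760, -0.6138, -0.7288] → [-0.1753, 0.0354, 0.4669, -0.2714, 0.9467, -0.1736]
J4: z=[-0.1198, -0.2122, -0.9698] o=[-0.3588, -0.7495, -0.6330] → [0.4978, 0.0039, -0.0623, -0.1198, -0.2122, -0.9698]
J5: z=[-0.3211, 0.9327, -0.1645] o=[-0.4621, -0.7816, -0.6132] → [-0.2549, -0.1240, -0.2053, -0.3211, 0.9327, -0.1645]
V = J·q̇ = [-0.3536, 0.6920, 0.3001, 0.6230, -0.2646, -0.0850]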